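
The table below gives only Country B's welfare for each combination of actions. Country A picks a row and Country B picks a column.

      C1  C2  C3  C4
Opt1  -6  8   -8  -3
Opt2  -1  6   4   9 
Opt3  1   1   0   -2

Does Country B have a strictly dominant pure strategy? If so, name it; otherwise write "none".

none

C1 fails to dominate C2 at Opt1 (-6<8).
C2 fails to dominate C1 at Opt3 (1=1).
C3 fails to dominate C1 at Opt1 (-8<-6).
C4 fails to dominate C1 at Opt3 (-2<1).
No single strategy dominates all the others.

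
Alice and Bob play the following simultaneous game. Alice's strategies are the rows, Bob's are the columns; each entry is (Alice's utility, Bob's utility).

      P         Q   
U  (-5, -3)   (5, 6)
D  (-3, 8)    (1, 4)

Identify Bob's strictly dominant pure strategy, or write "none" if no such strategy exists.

P fails to dominate Q at U (-3<6).
Q fails to dominate P at D (4<8).
No single strategy dominates all the others.

none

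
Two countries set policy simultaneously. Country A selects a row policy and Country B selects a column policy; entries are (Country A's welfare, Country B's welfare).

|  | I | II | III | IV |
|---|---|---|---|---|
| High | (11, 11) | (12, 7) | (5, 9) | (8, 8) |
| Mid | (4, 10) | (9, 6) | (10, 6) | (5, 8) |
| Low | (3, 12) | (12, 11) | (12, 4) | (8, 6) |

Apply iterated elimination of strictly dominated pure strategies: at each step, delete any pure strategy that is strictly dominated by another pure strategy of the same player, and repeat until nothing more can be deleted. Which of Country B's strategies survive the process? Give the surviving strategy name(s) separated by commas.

I

Column II is eliminated: I beats it against every remaining row (High: 11>7, Mid: 10>6, Low: 12>11).
Column III is eliminated: I beats it against every remaining row (High: 11>9, Mid: 10>6, Low: 12>4).
Country A's strategy Mid is strictly dominated by High (I: 11>4, IV: 8>5) and is removed.
Country B's strategy IV is strictly dominated by I (High: 11>8, Low: 12>6) and is removed.
For Country A, High strictly dominates Low on the remaining columns (I: 11>3); eliminate Low.
Among the remaining strategies, none is strictly dominated by another pure strategy of the same player, so the elimination stops.
Surviving strategies — Country A: {High}; Country B: {I}.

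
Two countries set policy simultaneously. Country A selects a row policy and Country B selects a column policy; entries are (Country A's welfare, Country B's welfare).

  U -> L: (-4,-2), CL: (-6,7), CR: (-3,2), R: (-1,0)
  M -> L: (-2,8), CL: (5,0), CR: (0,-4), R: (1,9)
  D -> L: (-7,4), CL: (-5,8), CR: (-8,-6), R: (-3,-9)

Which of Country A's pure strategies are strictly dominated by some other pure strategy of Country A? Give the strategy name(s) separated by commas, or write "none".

U, D

U is strictly dominated by M (L: -2>-4, CL: 5>-6, CR: 0>-3, R: 1>-1).
M is not dominated — it holds its own against U at L (-2>-4); D at L (-2>-7).
D: dominated, since M does at least as well everywhere (L: -2>-7, CL: 5>-5, CR: 0>-8, R: 1>-3).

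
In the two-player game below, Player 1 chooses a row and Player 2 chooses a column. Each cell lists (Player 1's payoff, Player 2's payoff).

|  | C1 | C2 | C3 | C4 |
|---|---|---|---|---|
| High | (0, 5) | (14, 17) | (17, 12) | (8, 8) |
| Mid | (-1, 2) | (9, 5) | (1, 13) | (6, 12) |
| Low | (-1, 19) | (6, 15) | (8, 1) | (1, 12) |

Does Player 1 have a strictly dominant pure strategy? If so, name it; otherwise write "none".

High

High vs Mid: C1: 0>-1, C2: 14>9, C3: 17>1, C4: 8>6.
High vs Low: C1: 0>-1, C2: 14>6, C3: 17>8, C4: 8>1.
High strictly beats every other strategy against every opponent action, so it is strictly dominant.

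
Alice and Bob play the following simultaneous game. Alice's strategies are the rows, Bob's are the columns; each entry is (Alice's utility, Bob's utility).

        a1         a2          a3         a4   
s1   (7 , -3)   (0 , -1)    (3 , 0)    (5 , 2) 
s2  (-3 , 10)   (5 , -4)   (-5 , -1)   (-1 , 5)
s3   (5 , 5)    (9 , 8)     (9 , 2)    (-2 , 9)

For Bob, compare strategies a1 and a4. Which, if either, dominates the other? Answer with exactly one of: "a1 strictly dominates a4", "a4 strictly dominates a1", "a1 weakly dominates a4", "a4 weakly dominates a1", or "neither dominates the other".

neither dominates the other

Compare a1 to a4 across every action of Alice: s1: -3<2, s2: 10>5, s3: 5<9.
a1 does better at s2 but worse at s1, s3; neither strategy dominates the other.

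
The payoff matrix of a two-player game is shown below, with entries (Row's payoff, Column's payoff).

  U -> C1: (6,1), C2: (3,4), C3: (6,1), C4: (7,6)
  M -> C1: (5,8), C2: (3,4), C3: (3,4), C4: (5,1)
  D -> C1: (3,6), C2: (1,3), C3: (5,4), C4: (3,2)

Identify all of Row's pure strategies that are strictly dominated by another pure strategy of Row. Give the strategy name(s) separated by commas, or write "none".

Nothing dominates U: M at C1 (6>5); D at C1 (6>3).
M is not dominated — it holds its own against U at C2 (3=3); D at C1 (5>3).
U strictly dominates D — C1: 6>3, C2: 3>1, C3: 6>5, C4: 7>3.

D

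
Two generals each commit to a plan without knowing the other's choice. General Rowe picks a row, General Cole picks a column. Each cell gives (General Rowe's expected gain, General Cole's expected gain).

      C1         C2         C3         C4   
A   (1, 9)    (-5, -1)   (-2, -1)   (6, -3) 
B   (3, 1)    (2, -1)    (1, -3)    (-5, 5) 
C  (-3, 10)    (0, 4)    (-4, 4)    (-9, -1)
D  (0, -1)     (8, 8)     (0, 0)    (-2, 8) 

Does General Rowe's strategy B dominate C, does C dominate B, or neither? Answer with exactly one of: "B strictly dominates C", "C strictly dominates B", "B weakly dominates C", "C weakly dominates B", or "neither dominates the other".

Compare B to C across each choice by General Cole: C1: 3>-3, C2: 2>0, C3: 1>-4, C4: -5>-9.
Every comparison favours B, so B strictly dominates C.

B strictly dominates C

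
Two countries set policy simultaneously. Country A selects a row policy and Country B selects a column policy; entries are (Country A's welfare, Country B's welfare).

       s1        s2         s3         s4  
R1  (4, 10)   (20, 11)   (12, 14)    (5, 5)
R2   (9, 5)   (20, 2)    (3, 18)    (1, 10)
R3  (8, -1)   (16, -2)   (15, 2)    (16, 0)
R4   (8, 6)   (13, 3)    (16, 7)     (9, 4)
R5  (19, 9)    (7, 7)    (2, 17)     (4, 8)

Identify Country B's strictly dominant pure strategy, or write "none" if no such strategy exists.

s3 vs s1: R1: 14>10, R2: 18>5, R3: 2>-1, R4: 7>6, R5: 17>9.
s3 vs s2: R1: 14>11, R2: 18>2, R3: 2>-2, R4: 7>3, R5: 17>7.
s3 vs s4: R1: 14>5, R2: 18>10, R3: 2>0, R4: 7>4, R5: 17>8.
s3 strictly beats every other strategy against every opponent action, so it is strictly dominant.

s3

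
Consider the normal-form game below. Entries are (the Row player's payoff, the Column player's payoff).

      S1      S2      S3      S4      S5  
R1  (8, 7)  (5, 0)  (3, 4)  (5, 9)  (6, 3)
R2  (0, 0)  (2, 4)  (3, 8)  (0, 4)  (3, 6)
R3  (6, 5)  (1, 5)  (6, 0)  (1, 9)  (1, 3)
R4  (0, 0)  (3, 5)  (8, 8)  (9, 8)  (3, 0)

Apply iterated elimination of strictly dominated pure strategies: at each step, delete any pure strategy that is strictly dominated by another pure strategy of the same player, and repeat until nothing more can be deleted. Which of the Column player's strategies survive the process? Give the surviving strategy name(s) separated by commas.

For the Column player, S4 strictly dominates S1 on the remaining rows (R1: 9>7, R2: 4>0, R3: 9>5, R4: 8>0); eliminate S1.
The Row player's strategy R3 is strictly dominated by R4 (S2: 3>1, S3: 8>6, S4: 9>1, S5: 3>1) and is removed.
For the Column player, S3 strictly dominates S2 on the remaining rows (R1: 4>0, R2: 8>4, R4: 8>5); eliminate S2.
Column S5 is eliminated: S3 beats it against every remaining row (R1: 4>3, R2: 8>6, R4: 8>0).
Row R1 is eliminated: R4 beats it against every remaining column (S3: 8>3, S4: 9>5).
The Row player's strategy R2 is strictly dominated by R4 (S3: 8>3, S4: 9>0) and is removed.
Among the remaining strategies, none is strictly dominated by another pure strategy of the same player, so the elimination stops.
Surviving strategies — the Row player: {R4}; the Column player: {S3, S4}.

S3, S4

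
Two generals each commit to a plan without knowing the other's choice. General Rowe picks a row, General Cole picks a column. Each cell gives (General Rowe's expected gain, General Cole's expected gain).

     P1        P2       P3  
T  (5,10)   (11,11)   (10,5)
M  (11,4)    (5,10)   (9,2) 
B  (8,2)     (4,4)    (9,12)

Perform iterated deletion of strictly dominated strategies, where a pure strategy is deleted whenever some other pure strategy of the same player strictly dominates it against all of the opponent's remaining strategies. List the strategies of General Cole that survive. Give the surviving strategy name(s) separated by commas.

For General Cole, P2 strictly dominates P1 on the remaining rows (T: 11>10, M: 10>4, B: 4>2); eliminate P1.
General Rowe's strategy M is strictly dominated by T (P2: 11>5, P3: 10>9) and is removed.
General Rowe's strategy B is strictly dominated by T (P2: 11>4, P3: 10>9) and is removed.
Column P3 is eliminated: P2 beats it against every remaining row (T: 11>5).
Among the remaining strategies, none is strictly dominated by another pure strategy of the same player, so the elimination stops.
Surviving strategies — General Rowe: {T}; General Cole: {P2}.

P2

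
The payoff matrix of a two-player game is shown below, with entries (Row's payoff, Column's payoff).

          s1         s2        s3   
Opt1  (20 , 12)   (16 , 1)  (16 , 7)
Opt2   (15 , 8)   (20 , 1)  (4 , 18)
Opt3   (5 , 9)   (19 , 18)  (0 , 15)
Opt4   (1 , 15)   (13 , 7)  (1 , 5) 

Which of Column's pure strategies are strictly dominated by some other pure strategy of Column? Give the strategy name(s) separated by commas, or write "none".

Nothing dominates s1: s2 at Opt1 (12>1); s3 at Opt1 (12>7).
s2 is not dominated — it holds its own against s1 at Opt3 (18>9); s3 at Opt3 (18>15).
Nothing dominates s3: s1 at Opt2 (18>8); s2 at Opt1 (7>1).

none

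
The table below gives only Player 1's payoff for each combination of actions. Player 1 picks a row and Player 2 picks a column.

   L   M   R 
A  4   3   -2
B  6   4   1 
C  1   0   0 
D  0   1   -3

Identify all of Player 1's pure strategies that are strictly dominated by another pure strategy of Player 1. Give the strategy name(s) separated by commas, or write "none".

B strictly dominates A — L: 6>4, M: 4>3, R: 1>-2.
B: no other strategy beats it everywhere (A at L (6>4); C at L (6>1); D at L (6>0)).
B strictly dominates C — L: 6>1, M: 4>0, R: 1>0.
A strictly dominates D — L: 4>0, M: 3>1, R: -2>-3.

A, C, D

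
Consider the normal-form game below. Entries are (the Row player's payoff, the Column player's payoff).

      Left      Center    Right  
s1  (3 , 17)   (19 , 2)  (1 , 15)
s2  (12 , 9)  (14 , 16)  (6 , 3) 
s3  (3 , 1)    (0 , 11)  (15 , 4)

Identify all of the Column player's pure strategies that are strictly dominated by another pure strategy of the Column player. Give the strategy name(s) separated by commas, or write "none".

none

Nothing dominates Left: Center at s1 (17>2); Right at s1 (17>15).
Nothing dominates Center: Left at s2 (16>9); Right at s2 (16>3).
Right is not dominated — it holds its own against Left at s3 (4>1); Center at s1 (15>2).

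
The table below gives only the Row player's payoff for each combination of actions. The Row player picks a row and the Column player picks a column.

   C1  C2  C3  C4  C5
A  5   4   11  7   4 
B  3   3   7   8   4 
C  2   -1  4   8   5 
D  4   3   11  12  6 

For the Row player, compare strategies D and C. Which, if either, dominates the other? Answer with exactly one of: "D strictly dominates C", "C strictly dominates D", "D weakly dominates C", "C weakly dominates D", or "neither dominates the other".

Compare D to C across every action of the Column player: C1: 4>2, C2: 3>-1, C3: 11>4, C4: 12>8, C5: 6>5.
Every comparison favours D, so D strictly dominates C.

D strictly dominates C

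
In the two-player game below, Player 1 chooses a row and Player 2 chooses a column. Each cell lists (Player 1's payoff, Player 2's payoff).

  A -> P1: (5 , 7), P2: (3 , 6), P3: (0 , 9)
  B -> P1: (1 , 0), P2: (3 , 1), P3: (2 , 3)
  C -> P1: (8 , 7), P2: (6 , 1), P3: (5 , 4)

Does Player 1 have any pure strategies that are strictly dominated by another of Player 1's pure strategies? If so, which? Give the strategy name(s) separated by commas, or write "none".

A, B

A: dominated, since C does at least as well everywhere (P1: 8>5, P2: 6>3, P3: 5>0).
B is strictly dominated by C (P1: 8>1, P2: 6>3, P3: 5>2).
C is not dominated — it holds its own against A at P1 (8>5); B at P1 (8>1).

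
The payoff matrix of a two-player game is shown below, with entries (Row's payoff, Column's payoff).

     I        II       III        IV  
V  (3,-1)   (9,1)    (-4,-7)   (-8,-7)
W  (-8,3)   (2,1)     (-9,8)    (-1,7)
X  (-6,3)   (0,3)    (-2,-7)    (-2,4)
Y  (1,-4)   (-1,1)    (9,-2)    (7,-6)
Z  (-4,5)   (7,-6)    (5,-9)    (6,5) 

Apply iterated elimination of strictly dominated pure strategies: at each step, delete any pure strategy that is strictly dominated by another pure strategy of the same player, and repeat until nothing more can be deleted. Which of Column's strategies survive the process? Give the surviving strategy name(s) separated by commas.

For Row, Z strictly dominates W on the remaining columns (I: -4>-8, II: 7>2, III: 5>-9, IV: 6>-1); eliminate W.
Row's strategy X is strictly dominated by Z (I: -4>-6, II: 7>0, III: 5>-2, IV: 6>-2) and is removed.
Column III is eliminated: II beats it against every remaining row (V: 1>-7, Y: 1>-2, Z: -6>-9).
Among the remaining strategies, none is strictly dominated by another pure strategy of the same player, so the elimination stops.
Surviving strategies — Row: {V, Y, Z}; Column: {I, II, IV}.

I, II, IV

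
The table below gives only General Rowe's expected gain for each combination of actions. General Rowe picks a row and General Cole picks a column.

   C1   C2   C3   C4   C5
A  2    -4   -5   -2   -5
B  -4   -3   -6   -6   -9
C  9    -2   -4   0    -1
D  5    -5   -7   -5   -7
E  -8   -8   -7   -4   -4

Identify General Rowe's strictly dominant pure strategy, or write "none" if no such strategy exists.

C vs A: C1: 9>2, C2: -2>-4, C3: -4>-5, C4: 0>-2, C5: -1>-5.
C vs B: C1: 9>-4, C2: -2>-3, C3: -4>-6, C4: 0>-6, C5: -1>-9.
C vs D: C1: 9>5, C2: -2>-5, C3: -4>-7, C4: 0>-5, C5: -1>-7.
C vs E: C1: 9>-8, C2: -2>-8, C3: -4>-7, C4: 0>-4, C5: -1>-4.
C strictly beats every other strategy against every opponent action, so it is strictly dominant.

C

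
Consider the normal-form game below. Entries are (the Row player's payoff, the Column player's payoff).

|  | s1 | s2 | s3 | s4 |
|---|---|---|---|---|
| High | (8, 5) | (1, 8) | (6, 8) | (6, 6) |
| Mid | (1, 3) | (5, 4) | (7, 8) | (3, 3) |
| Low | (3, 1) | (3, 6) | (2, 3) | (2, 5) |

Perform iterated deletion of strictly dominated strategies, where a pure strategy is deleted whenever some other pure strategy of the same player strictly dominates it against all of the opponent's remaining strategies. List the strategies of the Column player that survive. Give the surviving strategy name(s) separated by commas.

s3

The Column player's strategy s1 is strictly dominated by s2 (High: 8>5, Mid: 4>3, Low: 6>1) and is removed.
The Row player's strategy Low is strictly dominated by Mid (s2: 5>3, s3: 7>2, s4: 3>2) and is removed.
Column s4 is eliminated: s2 beats it against every remaining row (High: 8>6, Mid: 4>3).
For the Row player, Mid strictly dominates High on the remaining columns (s2: 5>1, s3: 7>6); eliminate High.
Column s2 is eliminated: s3 beats it against every remaining row (Mid: 8>4).
Among the remaining strategies, none is strictly dominated by another pure strategy of the same player, so the elimination stops.
Surviving strategies — the Row player: {Mid}; the Column player: {s3}.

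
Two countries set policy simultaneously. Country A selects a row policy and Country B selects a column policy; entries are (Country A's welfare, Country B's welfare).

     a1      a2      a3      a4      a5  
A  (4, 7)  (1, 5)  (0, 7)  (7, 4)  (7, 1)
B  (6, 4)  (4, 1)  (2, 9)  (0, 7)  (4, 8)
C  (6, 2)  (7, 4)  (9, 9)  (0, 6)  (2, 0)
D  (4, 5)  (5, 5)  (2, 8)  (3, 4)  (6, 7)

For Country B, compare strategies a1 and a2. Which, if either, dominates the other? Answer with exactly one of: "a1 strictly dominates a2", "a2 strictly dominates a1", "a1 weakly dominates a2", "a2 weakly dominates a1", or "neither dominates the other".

neither dominates the other

a1's payoffs vs a2's, by Country A's action — A: 7>5, B: 4>1, C: 2<4, D: 5=5.
a1 does better at A, B but worse at C; neither strategy dominates the other.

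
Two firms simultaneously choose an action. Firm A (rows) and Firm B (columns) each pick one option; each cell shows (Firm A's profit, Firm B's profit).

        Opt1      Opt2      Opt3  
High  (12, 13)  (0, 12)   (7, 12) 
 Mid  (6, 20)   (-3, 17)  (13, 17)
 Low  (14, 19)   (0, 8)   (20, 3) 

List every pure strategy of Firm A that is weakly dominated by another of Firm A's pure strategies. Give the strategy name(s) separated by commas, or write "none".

High, Mid

Low weakly dominates High — Opt1: 14>12, Opt2: 0=0, Opt3: 20>7.
Mid is weakly dominated by Low (Opt1: 14>6, Opt2: 0>-3, Opt3: 20>13).
Low: no other strategy beats it everywhere (High at Opt1 (14>12); Mid at Opt1 (14>6)).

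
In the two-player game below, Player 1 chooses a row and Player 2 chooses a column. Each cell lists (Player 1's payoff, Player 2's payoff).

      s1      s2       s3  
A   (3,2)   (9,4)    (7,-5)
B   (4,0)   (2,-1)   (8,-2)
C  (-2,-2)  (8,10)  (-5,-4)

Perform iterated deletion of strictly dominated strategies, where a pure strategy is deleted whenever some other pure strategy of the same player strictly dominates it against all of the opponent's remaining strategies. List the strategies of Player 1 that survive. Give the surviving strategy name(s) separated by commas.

A, B

Row C is eliminated: A beats it against every remaining column (s1: 3>-2, s2: 9>8, s3: 7>-5).
Column s3 is eliminated: s1 beats it against every remaining row (A: 2>-5, B: 0>-2).
Among the remaining strategies, none is strictly dominated by another pure strategy of the same player, so the elimination stops.
Surviving strategies — Player 1: {A, B}; Player 2: {s1, s2}.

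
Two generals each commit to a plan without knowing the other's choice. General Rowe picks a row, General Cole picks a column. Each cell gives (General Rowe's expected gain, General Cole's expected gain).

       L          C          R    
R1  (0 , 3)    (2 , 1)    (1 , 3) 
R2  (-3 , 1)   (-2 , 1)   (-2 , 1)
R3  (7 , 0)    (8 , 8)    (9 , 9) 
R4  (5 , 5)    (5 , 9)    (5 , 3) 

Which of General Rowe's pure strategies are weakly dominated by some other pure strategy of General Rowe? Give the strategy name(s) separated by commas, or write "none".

R3 weakly dominates R1 — L: 7>0, C: 8>2, R: 9>1.
R2: dominated, since R1 does at least as well everywhere (L: 0>-3, C: 2>-2, R: 1>-2).
R3: no other strategy beats it everywhere (R1 at L (7>0); R2 at L (7>-3); R4 at L (7>5)).
R4: dominated, since R3 does at least as well everywhere (L: 7>5, C: 8>5, R: 9>5).

R1, R2, R4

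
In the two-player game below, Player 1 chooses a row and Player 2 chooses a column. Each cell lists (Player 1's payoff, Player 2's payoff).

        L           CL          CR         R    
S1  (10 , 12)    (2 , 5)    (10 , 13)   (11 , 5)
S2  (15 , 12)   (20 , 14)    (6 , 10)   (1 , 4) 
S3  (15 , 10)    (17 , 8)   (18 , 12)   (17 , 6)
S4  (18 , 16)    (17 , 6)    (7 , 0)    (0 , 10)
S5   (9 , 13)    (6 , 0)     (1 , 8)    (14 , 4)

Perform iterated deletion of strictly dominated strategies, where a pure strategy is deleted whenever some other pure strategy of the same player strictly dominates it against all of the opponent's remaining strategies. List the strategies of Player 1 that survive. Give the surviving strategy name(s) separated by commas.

S2, S3, S4

Row S1 is eliminated: S3 beats it against every remaining column (L: 15>10, CL: 17>2, CR: 18>10, R: 17>11).
For Player 1, S3 strictly dominates S5 on the remaining columns (L: 15>9, CL: 17>6, CR: 18>1, R: 17>14); eliminate S5.
For Player 2, L strictly dominates R on the remaining rows (S2: 12>4, S3: 10>6, S4: 16>10); eliminate R.
Among the remaining strategies, none is strictly dominated by another pure strategy of the same player, so the elimination stops.
Surviving strategies — Player 1: {S2, S3, S4}; Player 2: {L, CL, CR}.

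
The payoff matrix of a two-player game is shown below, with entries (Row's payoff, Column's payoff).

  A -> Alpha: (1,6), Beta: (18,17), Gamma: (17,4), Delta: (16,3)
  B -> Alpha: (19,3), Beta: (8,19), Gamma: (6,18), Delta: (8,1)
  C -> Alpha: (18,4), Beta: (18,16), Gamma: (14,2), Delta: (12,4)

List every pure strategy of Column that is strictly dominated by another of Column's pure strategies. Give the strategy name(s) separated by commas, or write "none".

Alpha is strictly dominated by Beta (A: 17>6, B: 19>3, C: 16>4).
Nothing dominates Beta: Alpha at A (17>6); Gamma at A (17>4); Delta at A (17>3).
Gamma: dominated, since Beta does at least as well everywhere (A: 17>4, B: 19>18, C: 16>2).
Delta: dominated, since Beta does at least as well everywhere (A: 17>3, B: 19>1, C: 16>4).

Alpha, Gamma, Delta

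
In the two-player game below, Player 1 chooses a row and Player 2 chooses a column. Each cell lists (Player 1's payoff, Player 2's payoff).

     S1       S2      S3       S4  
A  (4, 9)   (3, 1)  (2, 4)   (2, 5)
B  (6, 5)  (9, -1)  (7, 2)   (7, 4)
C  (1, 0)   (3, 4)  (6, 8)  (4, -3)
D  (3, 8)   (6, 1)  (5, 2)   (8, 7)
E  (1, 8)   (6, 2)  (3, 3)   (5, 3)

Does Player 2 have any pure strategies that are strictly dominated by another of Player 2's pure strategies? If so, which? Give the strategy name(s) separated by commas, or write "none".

S2, S4

Nothing dominates S1: S2 at A (9>1); S3 at A (9>4); S4 at A (9>5).
S3 strictly dominates S2 — A: 4>1, B: 2>-1, C: 8>4, D: 2>1, E: 3>2.
S3: no other strategy beats it everywhere (S1 at C (8>0); S2 at A (4>1); S4 at C (8>-3)).
S1 strictly dominates S4 — A: 9>5, B: 5>4, C: 0>-3, D: 8>7, E: 8>3.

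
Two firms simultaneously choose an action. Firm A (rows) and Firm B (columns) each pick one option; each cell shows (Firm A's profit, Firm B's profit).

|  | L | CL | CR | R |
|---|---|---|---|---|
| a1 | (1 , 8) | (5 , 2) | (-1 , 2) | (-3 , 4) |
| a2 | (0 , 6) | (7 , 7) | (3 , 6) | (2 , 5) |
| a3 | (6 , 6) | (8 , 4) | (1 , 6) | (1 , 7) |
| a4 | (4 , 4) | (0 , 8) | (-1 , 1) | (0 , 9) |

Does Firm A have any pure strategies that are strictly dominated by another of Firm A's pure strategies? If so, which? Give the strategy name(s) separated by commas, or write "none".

a1 is strictly dominated by a3 (L: 6>1, CL: 8>5, CR: 1>-1, R: 1>-3).
a2 is not dominated — it holds its own against a1 at CL (7>5); a3 at CR (3>1); a4 at CL (7>0).
a3: no other strategy beats it everywhere (a1 at L (6>1); a2 at L (6>0); a4 at L (6>4)).
a4: dominated, since a3 does at least as well everywhere (L: 6>4, CL: 8>0, CR: 1>-1, R: 1>0).

a1, a4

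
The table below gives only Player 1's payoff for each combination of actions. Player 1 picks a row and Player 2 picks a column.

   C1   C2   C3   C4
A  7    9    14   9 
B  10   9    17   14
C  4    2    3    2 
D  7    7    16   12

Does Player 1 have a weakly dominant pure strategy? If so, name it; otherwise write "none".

B vs A: C1: 10>7, C2: 9=9, C3: 17>14, C4: 14>9.
B vs C: C1: 10>4, C2: 9>2, C3: 17>3, C4: 14>2.
B vs D: C1: 10>7, C2: 9>7, C3: 17>16, C4: 14>12.
B is at least as good as every other strategy against every opponent action, so it is weakly dominant.

B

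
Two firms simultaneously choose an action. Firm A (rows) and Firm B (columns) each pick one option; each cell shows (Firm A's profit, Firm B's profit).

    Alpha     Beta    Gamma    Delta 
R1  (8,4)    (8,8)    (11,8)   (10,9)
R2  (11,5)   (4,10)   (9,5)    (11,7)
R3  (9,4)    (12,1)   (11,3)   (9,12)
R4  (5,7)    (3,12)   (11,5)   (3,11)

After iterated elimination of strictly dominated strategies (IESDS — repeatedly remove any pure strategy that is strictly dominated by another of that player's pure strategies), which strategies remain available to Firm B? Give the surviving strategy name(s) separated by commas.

Beta, Delta

For Firm B, Delta strictly dominates Alpha on the remaining rows (R1: 9>4, R2: 7>5, R3: 12>4, R4: 11>7); eliminate Alpha.
For Firm B, Delta strictly dominates Gamma on the remaining rows (R1: 9>8, R2: 7>5, R3: 12>3, R4: 11>5); eliminate Gamma.
For Firm A, R1 strictly dominates R4 on the remaining columns (Beta: 8>3, Delta: 10>3); eliminate R4.
Among the remaining strategies, none is strictly dominated by another pure strategy of the same player, so the elimination stops.
Surviving strategies — Firm A: {R1, R2, R3}; Firm B: {Beta, Delta}.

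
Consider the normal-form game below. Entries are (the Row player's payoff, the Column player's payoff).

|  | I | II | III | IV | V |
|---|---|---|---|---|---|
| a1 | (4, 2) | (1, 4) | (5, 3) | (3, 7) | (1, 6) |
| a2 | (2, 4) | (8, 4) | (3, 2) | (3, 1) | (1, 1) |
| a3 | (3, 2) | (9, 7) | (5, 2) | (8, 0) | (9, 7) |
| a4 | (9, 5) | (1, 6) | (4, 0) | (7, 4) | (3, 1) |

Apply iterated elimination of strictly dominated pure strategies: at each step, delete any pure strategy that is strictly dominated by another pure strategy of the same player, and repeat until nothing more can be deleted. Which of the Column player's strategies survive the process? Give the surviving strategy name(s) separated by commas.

II, V

The Row player's strategy a2 is strictly dominated by a3 (I: 3>2, II: 9>8, III: 5>3, IV: 8>3, V: 9>1) and is removed.
For the Column player, II strictly dominates I on the remaining rows (a1: 4>2, a3: 7>2, a4: 6>5); eliminate I.
For the Row player, a3 strictly dominates a4 on the remaining columns (II: 9>1, III: 5>4, IV: 8>7, V: 9>3); eliminate a4.
The Column player's strategy III is strictly dominated by II (a1: 4>3, a3: 7>2) and is removed.
Row a1 is eliminated: a3 beats it against every remaining column (II: 9>1, IV: 8>3, V: 9>1).
For the Column player, II strictly dominates IV on the remaining rows (a3: 7>0); eliminate IV.
Among the remaining strategies, none is strictly dominated by another pure strategy of the same player, so the elimination stops.
Surviving strategies — the Row player: {a3}; the Column player: {II, V}.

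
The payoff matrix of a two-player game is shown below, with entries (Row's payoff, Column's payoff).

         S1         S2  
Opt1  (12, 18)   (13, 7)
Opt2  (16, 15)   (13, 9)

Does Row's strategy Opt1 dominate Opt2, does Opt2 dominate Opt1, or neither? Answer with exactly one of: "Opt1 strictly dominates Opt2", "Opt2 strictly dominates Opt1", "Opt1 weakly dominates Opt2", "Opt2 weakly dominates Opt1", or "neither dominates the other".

Opt2 weakly dominates Opt1

Opt1's payoffs vs Opt2's, by Column's action — S1: 12<16, S2: 13=13.
Opt2 is at least as good everywhere and strictly better somewhere (tied at S2), so Opt2 weakly dominates Opt1.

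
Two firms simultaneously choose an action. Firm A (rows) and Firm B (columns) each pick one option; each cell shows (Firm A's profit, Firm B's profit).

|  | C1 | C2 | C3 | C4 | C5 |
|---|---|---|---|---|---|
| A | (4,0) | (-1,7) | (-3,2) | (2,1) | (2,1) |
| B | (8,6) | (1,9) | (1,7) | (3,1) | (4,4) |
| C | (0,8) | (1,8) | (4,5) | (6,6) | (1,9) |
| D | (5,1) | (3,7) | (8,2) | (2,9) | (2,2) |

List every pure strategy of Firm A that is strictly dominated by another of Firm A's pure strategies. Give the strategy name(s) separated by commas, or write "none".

A

B strictly dominates A — C1: 8>4, C2: 1>-1, C3: 1>-3, C4: 3>2, C5: 4>2.
Nothing dominates B: A at C1 (8>4); C at C1 (8>0); D at C1 (8>5).
Nothing dominates C: A at C2 (1>-1); B at C2 (1=1); D at C4 (6>2).
Nothing dominates D: A at C1 (5>4); B at C2 (3>1); C at C1 (5>0).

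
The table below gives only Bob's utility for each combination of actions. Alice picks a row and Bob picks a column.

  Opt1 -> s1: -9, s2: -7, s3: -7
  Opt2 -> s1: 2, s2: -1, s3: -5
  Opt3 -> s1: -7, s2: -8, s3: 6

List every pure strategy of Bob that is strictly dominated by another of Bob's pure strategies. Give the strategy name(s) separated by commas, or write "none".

Nothing dominates s1: s2 at Opt2 (2>-1); s3 at Opt2 (2>-5).
s2: no other strategy beats it everywhere (s1 at Opt1 (-7>-9); s3 at Opt1 (-7=-7)).
Nothing dominates s3: s1 at Opt1 (-7>-9); s2 at Opt1 (-7=-7).

none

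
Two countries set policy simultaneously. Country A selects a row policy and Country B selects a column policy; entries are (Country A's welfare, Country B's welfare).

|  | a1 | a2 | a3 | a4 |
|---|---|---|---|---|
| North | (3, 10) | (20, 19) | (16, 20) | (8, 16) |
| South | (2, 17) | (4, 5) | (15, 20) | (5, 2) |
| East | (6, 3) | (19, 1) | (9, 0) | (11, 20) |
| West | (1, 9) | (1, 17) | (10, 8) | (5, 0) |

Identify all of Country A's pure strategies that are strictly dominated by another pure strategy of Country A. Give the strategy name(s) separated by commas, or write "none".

South, West

North is not dominated — it holds its own against South at a1 (3>2); East at a2 (20>19); West at a1 (3>1).
South: dominated, since North does at least as well everywhere (a1: 3>2, a2: 20>4, a3: 16>15, a4: 8>5).
East: no other strategy beats it everywhere (North at a1 (6>3); South at a1 (6>2); West at a1 (6>1)).
West: dominated, since North does at least as well everywhere (a1: 3>1, a2: 20>1, a3: 16>10, a4: 8>5).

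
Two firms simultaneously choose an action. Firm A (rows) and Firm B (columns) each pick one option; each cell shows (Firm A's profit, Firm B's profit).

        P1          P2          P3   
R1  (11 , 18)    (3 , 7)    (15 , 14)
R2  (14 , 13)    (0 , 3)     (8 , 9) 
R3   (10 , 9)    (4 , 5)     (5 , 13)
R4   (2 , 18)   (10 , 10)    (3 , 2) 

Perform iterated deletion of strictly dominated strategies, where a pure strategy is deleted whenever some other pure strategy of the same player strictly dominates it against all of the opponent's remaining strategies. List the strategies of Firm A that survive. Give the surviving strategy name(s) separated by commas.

Column P2 is eliminated: P1 beats it against every remaining row (R1: 18>7, R2: 13>3, R3: 9>5, R4: 18>10).
Firm A's strategy R3 is strictly dominated by R1 (P1: 11>10, P3: 15>5) and is removed.
Row R4 is eliminated: R1 beats it against every remaining column (P1: 11>2, P3: 15>3).
For Firm B, P1 strictly dominates P3 on the remaining rows (R1: 18>14, R2: 13>9); eliminate P3.
Firm A's strategy R1 is strictly dominated by R2 (P1: 14>11) and is removed.
Among the remaining strategies, none is strictly dominated by another pure strategy of the same player, so the elimination stops.
Surviving strategies — Firm A: {R2}; Firm B: {P1}.

R2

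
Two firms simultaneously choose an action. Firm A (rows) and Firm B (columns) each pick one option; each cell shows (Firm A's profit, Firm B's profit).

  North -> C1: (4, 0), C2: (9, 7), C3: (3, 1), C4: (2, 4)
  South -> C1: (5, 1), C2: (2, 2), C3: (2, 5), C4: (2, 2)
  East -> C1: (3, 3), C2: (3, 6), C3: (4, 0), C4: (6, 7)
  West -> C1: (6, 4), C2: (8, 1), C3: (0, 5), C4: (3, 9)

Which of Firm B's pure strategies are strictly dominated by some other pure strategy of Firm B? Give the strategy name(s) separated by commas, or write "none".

C1

C1: dominated, since C4 does at least as well everywhere (North: 4>0, South: 2>1, East: 7>3, West: 9>4).
C2: no other strategy beats it everywhere (C1 at North (7>0); C3 at North (7>1); C4 at North (7>4)).
Nothing dominates C3: C1 at North (1>0); C2 at South (5>2); C4 at South (5>2).
C4: no other strategy beats it everywhere (C1 at North (4>0); C2 at South (2=2); C3 at North (4>1)).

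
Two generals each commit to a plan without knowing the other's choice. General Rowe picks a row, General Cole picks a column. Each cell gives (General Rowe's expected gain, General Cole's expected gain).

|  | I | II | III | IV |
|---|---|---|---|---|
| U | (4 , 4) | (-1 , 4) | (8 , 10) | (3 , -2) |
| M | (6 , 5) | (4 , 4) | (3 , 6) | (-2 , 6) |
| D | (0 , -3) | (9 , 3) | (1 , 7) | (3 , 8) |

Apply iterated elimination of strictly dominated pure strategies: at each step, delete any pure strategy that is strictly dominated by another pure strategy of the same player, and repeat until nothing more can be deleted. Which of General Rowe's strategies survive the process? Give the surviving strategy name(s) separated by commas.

General Cole's strategy I is strictly dominated by III (U: 10>4, M: 6>5, D: 7>-3) and is removed.
General Cole's strategy II is strictly dominated by III (U: 10>4, M: 6>4, D: 7>3) and is removed.
Row M is eliminated: U beats it against every remaining column (III: 8>3, IV: 3>-2).
Among the remaining strategies, none is strictly dominated by another pure strategy of the same player, so the elimination stops.
Surviving strategies — General Rowe: {U, D}; General Cole: {III, IV}.

U, D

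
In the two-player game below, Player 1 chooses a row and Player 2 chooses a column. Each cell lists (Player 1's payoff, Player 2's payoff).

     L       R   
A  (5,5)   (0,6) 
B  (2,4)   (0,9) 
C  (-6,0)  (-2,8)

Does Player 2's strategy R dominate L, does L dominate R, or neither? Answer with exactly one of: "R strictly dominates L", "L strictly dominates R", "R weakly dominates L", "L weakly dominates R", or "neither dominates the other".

R strictly dominates L

R's payoffs vs L's, by Player 1's action — A: 6>5, B: 9>4, C: 8>0.
Every comparison favours R, so R strictly dominates L.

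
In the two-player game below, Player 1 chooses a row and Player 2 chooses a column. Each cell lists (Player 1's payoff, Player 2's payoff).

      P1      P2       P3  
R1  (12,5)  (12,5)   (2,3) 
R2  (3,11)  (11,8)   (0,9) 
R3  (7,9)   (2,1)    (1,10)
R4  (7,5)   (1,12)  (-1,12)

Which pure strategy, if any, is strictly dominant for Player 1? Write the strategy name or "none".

R1

R1 vs R2: P1: 12>3, P2: 12>11, P3: 2>0.
R1 vs R3: P1: 12>7, P2: 12>2, P3: 2>1.
R1 vs R4: P1: 12>7, P2: 12>1, P3: 2>-1.
R1 strictly beats every other strategy against every opponent action, so it is strictly dominant.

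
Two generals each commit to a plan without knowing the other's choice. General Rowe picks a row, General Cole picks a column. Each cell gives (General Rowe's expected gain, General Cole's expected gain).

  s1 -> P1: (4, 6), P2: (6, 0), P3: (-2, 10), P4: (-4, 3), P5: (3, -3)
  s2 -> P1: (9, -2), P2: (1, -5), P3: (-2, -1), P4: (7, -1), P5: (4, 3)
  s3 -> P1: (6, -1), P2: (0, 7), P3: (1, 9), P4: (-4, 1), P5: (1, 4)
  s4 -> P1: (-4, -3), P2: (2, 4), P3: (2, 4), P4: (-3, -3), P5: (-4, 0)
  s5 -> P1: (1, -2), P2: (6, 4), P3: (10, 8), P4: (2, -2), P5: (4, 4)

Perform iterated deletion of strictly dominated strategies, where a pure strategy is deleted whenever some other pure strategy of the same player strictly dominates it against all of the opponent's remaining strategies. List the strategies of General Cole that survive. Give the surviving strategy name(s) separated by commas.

Row s4 is eliminated: s5 beats it against every remaining column (P1: 1>-4, P2: 6>2, P3: 10>2, P4: 2>-3, P5: 4>-4).
Column P1 is eliminated: P3 beats it against every remaining row (s1: 10>6, s2: -1>-2, s3: 9>-1, s5: 8>-2).
Row s3 is eliminated: s5 beats it against every remaining column (P2: 6>0, P3: 10>1, P4: 2>-4, P5: 4>1).
General Cole's strategy P2 is strictly dominated by P3 (s1: 10>0, s2: -1>-5, s5: 8>4) and is removed.
Row s1 is eliminated: s5 beats it against every remaining column (P3: 10>-2, P4: 2>-4, P5: 4>3).
Column P4 is eliminated: P5 beats it against every remaining row (s2: 3>-1, s5: 4>-2).
Among the remaining strategies, none is strictly dominated by another pure strategy of the same player, so the elimination stops.
Surviving strategies — General Rowe: {s2, s5}; General Cole: {P3, P5}.

P3, P5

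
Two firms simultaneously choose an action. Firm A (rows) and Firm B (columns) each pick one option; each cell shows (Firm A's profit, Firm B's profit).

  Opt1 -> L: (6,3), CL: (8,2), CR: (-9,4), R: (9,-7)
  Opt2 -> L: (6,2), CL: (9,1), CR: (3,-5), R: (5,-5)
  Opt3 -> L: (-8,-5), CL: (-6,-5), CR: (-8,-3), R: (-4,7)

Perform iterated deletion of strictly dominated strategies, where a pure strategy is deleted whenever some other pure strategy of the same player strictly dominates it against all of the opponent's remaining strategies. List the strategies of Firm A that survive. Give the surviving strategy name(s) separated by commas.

Opt1, Opt2

Row Opt3 is eliminated: Opt2 beats it against every remaining column (L: 6>-8, CL: 9>-6, CR: 3>-8, R: 5>-4).
Column CL is eliminated: L beats it against every remaining row (Opt1: 3>2, Opt2: 2>1).
For Firm B, L strictly dominates R on the remaining rows (Opt1: 3>-7, Opt2: 2>-5); eliminate R.
Among the remaining strategies, none is strictly dominated by another pure strategy of the same player, so the elimination stops.
Surviving strategies — Firm A: {Opt1, Opt2}; Firm B: {L, CR}.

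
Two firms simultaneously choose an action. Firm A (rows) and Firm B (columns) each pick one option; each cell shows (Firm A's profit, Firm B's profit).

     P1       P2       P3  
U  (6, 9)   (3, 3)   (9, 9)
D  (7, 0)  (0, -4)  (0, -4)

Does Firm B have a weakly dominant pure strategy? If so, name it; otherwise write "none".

P1 vs P2: U: 9>3, D: 0>-4.
P1 vs P3: U: 9=9, D: 0>-4.
P1 is at least as good as every other strategy against every opponent action, so it is weakly dominant.

P1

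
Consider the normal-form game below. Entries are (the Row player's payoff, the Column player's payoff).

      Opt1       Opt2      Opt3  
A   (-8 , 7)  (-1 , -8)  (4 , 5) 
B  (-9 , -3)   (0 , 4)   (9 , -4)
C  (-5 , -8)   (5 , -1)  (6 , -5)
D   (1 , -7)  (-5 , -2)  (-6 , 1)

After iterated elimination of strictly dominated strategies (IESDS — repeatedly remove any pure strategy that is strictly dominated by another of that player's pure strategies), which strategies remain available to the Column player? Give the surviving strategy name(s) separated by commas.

Row A is eliminated: C beats it against every remaining column (Opt1: -5>-8, Opt2: 5>-1, Opt3: 6>4).
For the Column player, Opt2 strictly dominates Opt1 on the remaining rows (B: 4>-3, C: -1>-8, D: -2>-7); eliminate Opt1.
The Row player's strategy D is strictly dominated by B (Opt2: 0>-5, Opt3: 9>-6) and is removed.
Column Opt3 is eliminated: Opt2 beats it against every remaining row (B: 4>-4, C: -1>-5).
The Row player's strategy B is strictly dominated by C (Opt2: 5>0) and is removed.
Among the remaining strategies, none is strictly dominated by another pure strategy of the same player, so the elimination stops.
Surviving strategies — the Row player: {C}; the Column player: {Opt2}.

Opt2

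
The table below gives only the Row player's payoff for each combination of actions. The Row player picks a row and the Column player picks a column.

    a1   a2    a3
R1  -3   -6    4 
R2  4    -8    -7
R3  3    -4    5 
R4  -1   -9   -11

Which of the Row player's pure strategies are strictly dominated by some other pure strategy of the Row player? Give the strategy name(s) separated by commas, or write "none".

R3 strictly dominates R1 — a1: 3>-3, a2: -4>-6, a3: 5>4.
Nothing dominates R2: R1 at a1 (4>-3); R3 at a1 (4>3); R4 at a1 (4>-1).
Nothing dominates R3: R1 at a1 (3>-3); R2 at a2 (-4>-8); R4 at a1 (3>-1).
R2 strictly dominates R4 — a1: 4>-1, a2: -8>-9, a3: -7>-11.

R1, R4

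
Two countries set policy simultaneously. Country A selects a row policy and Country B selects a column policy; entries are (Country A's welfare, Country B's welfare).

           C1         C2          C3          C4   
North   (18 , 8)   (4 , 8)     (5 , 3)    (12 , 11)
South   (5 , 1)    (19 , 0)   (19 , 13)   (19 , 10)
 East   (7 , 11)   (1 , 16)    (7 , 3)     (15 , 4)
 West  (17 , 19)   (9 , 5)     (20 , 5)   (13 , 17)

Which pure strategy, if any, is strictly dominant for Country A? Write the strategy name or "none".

North fails to dominate South at C2 (4<19).
South fails to dominate North at C1 (5<18).
East fails to dominate North at C1 (7<18).
West fails to dominate North at C1 (17<18).
No single strategy dominates all the others.

none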